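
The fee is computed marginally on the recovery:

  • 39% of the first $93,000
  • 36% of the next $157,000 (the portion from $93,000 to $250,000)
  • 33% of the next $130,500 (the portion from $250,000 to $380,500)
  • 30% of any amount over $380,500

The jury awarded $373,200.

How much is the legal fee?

$133,446.00

First $93,000 at 39% = $36,270.00
Next $157,000 at 36% = $56,520.00
Remaining $123,200 at 33% = $40,656.00
Fee: $36,270.00 + $56,520.00 + $40,656.00 = $133,446.00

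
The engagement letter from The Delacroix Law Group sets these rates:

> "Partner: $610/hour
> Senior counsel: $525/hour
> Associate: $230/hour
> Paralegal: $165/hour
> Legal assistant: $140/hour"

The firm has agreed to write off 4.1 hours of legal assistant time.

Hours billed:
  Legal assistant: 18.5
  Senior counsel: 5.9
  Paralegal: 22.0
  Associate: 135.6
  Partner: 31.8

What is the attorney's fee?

$59,329.50

Partner: 31.8 × $610 = $19,398.00
Senior counsel: 5.9 × $525 = $3,097.50
Associate: 135.6 × $230 = $31,188.00
Paralegal: 22.0 × $165 = $3,630.00
Legal assistant: 18.5 × $140 = $2,590.00
Subtotal: $59,903.50
Write-off: 4.1 × $140 = $574.00
Total: $59,903.50 − $574.00 = $59,329.50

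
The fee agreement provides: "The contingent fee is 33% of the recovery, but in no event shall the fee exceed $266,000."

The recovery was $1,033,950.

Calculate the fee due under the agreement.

33% of $1,033,950 = $341,203.50
That exceeds the $266,000 cap, so the fee is capped at $266,000.

$266,000.00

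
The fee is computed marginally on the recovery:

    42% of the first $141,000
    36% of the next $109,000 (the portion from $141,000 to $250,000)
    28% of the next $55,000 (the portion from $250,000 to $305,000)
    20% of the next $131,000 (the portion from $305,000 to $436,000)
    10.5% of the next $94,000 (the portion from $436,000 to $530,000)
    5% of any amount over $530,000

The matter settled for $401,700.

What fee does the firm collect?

First $141,000 at 42% = $59,220.00
Next $109,000 at 36% = $39,240.00
Next $55,000 at 28% = $15,400.00
Remaining $96,700 at 20% = $19,340.00
Fee: $59,220.00 + $39,240.00 + $15,400.00 + $19,340.00 = $133,200.00

$133,200.00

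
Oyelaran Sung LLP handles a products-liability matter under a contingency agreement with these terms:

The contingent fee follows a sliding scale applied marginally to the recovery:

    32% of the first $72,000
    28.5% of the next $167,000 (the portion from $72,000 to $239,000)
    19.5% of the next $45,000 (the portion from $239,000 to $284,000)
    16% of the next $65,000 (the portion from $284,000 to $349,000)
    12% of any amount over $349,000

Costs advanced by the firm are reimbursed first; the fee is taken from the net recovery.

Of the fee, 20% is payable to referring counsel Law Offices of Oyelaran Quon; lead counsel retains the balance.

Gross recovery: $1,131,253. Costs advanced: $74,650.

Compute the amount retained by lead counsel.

$139,777.89

Fee base (net of costs): $1,131,253 − $74,650 = $1,056,603
First $72,000 at 32% = $23,040.00
Next $167,000 at 28.5% = $47,595.00
Next $45,000 at 19.5% = $8,775.00
Next $65,000 at 16% = $10,400.00
Remaining $707,603 at 12% = $84,912.36
Fee: $23,040.00 + $47,595.00 + $8,775.00 + $10,400.00 + $84,912.36 = $174,722.36
Referral share: 20% of $174,722.36 = $34,944.47; lead counsel retains $174,722.36 − $34,944.47 = $139,777.89.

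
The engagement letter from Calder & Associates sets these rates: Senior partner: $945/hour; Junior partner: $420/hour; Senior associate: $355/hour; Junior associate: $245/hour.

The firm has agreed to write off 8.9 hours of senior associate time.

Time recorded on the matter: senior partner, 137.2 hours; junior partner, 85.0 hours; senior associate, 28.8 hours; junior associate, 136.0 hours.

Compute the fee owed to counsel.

$205,738.50

Senior partner: 137.2 × $945 = $129,654.00
Junior partner: 85.0 × $420 = $35,700.00
Senior associate: 28.8 × $355 = $10,224.00
Junior associate: 136.0 × $245 = $33,320.00
Subtotal: $208,898.00
Write-off: 8.9 × $355 = $3,159.50
Total: $208,898.00 − $3,159.50 = $205,738.50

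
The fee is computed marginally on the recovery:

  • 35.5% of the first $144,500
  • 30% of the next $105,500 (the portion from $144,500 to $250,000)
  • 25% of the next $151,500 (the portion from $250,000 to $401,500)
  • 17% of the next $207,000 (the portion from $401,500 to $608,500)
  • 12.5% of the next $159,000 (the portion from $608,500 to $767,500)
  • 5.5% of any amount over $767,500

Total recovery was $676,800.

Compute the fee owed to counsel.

First $144,500 at 35.5% = $51,297.50
Next $105,500 at 30% = $31,650.00
Next $151,500 at 25% = $37,875.00
Next $207,000 at 17% = $35,190.00
Remaining $68,300 at 12.5% = $8,537.50
Fee: $51,297.50 + $31,650.00 + $37,875.00 + $35,190.00 + $8,537.50 = $164,550.00

$164,550.00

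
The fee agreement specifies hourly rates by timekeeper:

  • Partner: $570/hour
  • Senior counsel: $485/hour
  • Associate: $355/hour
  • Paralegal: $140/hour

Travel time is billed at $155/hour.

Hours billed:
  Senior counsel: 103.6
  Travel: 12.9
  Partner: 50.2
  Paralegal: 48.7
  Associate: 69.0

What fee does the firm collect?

$112,172.50

Partner: 50.2 × $570 = $28,614.00
Senior counsel: 103.6 × $485 = $50,246.00
Associate: 69.0 × $355 = $24,495.00
Paralegal: 48.7 × $140 = $6,818.00
Subtotal: $28,614.00 + $50,246.00 + $24,495.00 + $6,818.00 = $110,173.00
Travel: 12.9 × $155 = $1,999.50
Total: $110,173.00 + $1,999.50 = $112,172.50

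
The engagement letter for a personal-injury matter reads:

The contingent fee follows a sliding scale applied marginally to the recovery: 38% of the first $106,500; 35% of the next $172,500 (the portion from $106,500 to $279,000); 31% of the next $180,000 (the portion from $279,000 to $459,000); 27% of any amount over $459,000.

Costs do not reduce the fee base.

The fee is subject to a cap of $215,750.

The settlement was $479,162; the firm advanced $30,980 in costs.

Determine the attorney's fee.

Fee base is the gross recovery, $479,162; costs are reimbursed separately.
First $106,500 at 38% = $40,470.00
Next $172,500 at 35% = $60,375.00
Next $180,000 at 31% = $55,800.00
Remaining $20,162 at 27% = $5,443.74
Fee: $40,470.00 + $60,375.00 + $55,800.00 + $5,443.74 = $162,088.74
$162,088.74 is under the $215,750 cap.

$162,088.74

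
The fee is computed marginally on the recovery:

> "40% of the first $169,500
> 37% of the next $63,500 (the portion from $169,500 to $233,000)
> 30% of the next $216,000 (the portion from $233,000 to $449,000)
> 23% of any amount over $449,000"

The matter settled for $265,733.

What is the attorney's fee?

First $169,500 at 40% = $67,800.00
Next $63,500 at 37% = $23,495.00
Remaining $32,733 at 30% = $9,819.90
Fee: $67,800.00 + $23,495.00 + $9,819.90 = $101,114.90

$101,114.90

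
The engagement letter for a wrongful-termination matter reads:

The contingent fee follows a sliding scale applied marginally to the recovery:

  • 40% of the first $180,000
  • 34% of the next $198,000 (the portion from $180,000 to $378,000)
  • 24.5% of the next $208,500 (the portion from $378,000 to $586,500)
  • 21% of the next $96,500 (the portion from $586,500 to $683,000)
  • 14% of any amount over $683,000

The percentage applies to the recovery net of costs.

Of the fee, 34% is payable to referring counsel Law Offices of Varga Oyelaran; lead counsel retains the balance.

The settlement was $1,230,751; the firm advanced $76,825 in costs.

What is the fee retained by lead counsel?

Fee base (net of costs): $1,230,751 − $76,825 = $1,153,926
First $180,000 at 40% = $72,000.00
Next $198,000 at 34% = $67,320.00
Next $208,500 at 24.5% = $51,082.50
Next $96,500 at 21% = $20,265.00
Remaining $470,926 at 14% = $65,929.64
Fee: $72,000.00 + $67,320.00 + $51,082.50 + $20,265.00 + $65,929.64 = $276,597.14
Referral share: 34% of $276,597.14 = $94,043.03; lead counsel retains $276,597.14 − $94,043.03 = $182,554.11.

$182,554.11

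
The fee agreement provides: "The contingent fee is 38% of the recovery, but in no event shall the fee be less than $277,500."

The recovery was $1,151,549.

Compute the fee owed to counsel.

$437,588.62

38% of $1,151,549 = $437,588.62
That exceeds the $277,500 minimum.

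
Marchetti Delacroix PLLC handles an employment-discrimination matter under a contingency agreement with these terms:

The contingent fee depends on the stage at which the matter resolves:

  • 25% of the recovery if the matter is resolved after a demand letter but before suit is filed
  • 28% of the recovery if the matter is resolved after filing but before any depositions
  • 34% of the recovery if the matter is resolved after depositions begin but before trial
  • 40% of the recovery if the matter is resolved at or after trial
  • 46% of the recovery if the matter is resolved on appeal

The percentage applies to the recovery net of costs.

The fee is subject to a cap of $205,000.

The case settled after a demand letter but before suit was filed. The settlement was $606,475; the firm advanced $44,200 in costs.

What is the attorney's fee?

Fee base (net of costs): $606,475 − $44,200 = $562,275
The matter settled after a demand letter but before suit was filed, so the 25% rate applies.
$562,275 × 25% = $140,568.75
$140,568.75 is under the $205,000 cap.

$140,568.75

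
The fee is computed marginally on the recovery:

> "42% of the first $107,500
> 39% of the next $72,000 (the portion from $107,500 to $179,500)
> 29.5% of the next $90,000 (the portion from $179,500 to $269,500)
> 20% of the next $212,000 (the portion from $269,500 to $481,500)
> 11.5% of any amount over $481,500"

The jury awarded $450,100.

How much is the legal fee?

$135,900.00

First $107,500 at 42% = $45,150.00
Next $72,000 at 39% = $28,080.00
Next $90,000 at 29.5% = $26,550.00
Remaining $180,600 at 20% = $36,120.00
Fee: $45,150.00 + $28,080.00 + $26,550.00 + $36,120.00 = $135,900.00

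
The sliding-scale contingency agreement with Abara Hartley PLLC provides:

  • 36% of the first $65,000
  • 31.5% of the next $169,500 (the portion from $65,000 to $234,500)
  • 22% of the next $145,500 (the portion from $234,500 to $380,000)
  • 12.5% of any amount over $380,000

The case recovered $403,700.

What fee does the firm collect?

$111,765.00

First $65,000 at 36% = $23,400.00
Next $169,500 at 31.5% = $53,392.50
Next $145,500 at 22% = $32,010.00
Remaining $23,700 at 12.5% = $2,962.50
Fee: $23,400.00 + $53,392.50 + $32,010.00 + $2,962.50 = $111,765.00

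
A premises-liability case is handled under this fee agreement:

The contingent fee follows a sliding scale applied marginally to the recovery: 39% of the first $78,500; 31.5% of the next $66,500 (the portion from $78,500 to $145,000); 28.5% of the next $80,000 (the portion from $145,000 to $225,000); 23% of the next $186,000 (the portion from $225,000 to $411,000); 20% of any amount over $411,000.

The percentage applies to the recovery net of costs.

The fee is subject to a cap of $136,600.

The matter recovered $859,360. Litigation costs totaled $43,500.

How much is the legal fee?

$136,600.00

Fee base (net of costs): $859,360 − $43,500 = $815,860
First $78,500 at 39% = $30,615.00
Next $66,500 at 31.5% = $20,947.50
Next $80,000 at 28.5% = $22,800.00
Next $186,000 at 23% = $42,780.00
Remaining $404,860 at 20% = $80,972.00
Fee: $30,615.00 + $20,947.50 + $22,800.00 + $42,780.00 + $80,972.00 = $198,114.50
$198,114.50 exceeds the $136,600 cap, so the fee is capped at $136,600.00.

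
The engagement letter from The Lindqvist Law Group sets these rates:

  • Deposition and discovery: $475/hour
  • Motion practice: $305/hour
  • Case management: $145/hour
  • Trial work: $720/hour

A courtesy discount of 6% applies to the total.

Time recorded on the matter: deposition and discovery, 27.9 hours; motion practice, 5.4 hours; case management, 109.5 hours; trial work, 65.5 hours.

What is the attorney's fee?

$73,260.78

Deposition and discovery: 27.9 × $475 = $13,252.50
Motion practice: 5.4 × $305 = $1,647.00
Case management: 109.5 × $145 = $15,877.50
Trial work: 65.5 × $720 = $47,160.00
Subtotal: $77,937.00
Less 6% discount: −$4,676.22
Total: $77,937.00 − $4,676.22 = $73,260.78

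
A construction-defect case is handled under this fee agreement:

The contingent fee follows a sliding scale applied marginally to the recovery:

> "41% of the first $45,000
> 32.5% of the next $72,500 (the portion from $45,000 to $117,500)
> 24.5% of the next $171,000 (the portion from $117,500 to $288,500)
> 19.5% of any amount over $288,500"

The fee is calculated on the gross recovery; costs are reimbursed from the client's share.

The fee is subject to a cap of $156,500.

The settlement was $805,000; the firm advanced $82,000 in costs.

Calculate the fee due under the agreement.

$156,500.00

Fee base is the gross recovery, $805,000; costs are reimbursed separately.
First $45,000 at 41% = $18,450.00
Next $72,500 at 32.5% = $23,562.50
Next $171,000 at 24.5% = $41,895.00
Remaining $516,500 at 19.5% = $100,717.50
Fee: $18,450.00 + $23,562.50 + $41,895.00 + $100,717.50 = $184,625.00
$184,625.00 exceeds the $156,500 cap, so the fee is capped at $156,500.00.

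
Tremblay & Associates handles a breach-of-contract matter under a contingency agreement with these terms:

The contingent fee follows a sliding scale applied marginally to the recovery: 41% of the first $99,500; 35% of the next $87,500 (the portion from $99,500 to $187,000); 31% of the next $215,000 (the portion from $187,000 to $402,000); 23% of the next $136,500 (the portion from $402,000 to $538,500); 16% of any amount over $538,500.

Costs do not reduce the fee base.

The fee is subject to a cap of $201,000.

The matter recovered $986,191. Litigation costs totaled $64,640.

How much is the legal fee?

$201,000.00

Fee base is the gross recovery, $986,191; costs are reimbursed separately.
First $99,500 at 41% = $40,795.00
Next $87,500 at 35% = $30,625.00
Next $215,000 at 31% = $66,650.00
Next $136,500 at 23% = $31,395.00
Remaining $447,691 at 16% = $71,630.56
Fee: $40,795.00 + $30,625.00 + $66,650.00 + $31,395.00 + $71,630.56 = $241,095.56
$241,095.56 exceeds the $201,000 cap, so the fee is capped at $201,000.00.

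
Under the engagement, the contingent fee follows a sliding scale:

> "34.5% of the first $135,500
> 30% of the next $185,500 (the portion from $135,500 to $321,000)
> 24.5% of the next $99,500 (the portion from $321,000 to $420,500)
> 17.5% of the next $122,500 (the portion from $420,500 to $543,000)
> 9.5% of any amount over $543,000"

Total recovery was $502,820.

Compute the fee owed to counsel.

$141,181.00

First $135,500 at 34.5% = $46,747.50
Next $185,500 at 30% = $55,650.00
Next $99,500 at 24.5% = $24,377.50
Remaining $82,320 at 17.5% = $14,406.00
Fee: $46,747.50 + $55,650.00 + $24,377.50 + $14,406.00 = $141,181.00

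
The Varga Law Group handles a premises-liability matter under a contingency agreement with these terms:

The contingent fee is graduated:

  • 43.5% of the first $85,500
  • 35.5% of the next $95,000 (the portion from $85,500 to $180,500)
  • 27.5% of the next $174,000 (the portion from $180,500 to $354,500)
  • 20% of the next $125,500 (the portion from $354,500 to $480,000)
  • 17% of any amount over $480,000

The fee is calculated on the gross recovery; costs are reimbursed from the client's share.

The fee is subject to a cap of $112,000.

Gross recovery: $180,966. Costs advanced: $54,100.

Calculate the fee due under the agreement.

$71,045.65

Fee base is the gross recovery, $180,966; costs are reimbursed separately.
First $85,500 at 43.5% = $37,192.50
Next $95,000 at 35.5% = $33,725.00
Remaining $466 at 27.5% = $128.15
Fee: $37,192.50 + $33,725.00 + $128.15 = $71,045.65
$71,045.65 is under the $112,000 cap.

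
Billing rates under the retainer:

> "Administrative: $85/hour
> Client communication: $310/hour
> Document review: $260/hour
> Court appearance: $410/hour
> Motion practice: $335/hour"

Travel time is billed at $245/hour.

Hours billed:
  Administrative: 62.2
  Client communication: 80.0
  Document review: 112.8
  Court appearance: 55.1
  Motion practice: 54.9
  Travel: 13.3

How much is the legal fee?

$103,656.00

Administrative: 62.2 × $85 = $5,287.00
Client communication: 80.0 × $310 = $24,800.00
Document review: 112.8 × $260 = $29,328.00
Court appearance: 55.1 × $410 = $22,591.00
Motion practice: 54.9 × $335 = $18,391.50
Subtotal: $5,287.00 + $24,800.00 + $29,328.00 + $22,591.00 + $18,391.50 = $100,397.50
Travel: 13.3 × $245 = $3,258.50
Total: $100,397.50 + $3,258.50 = $103,656.00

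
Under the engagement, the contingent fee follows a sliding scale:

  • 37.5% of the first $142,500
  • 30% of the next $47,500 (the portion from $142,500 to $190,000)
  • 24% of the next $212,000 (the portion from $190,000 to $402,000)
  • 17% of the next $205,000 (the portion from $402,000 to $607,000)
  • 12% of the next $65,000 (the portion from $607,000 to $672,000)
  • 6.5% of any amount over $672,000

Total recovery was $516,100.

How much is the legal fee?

$137,964.50

First $142,500 at 37.5% = $53,437.50
Next $47,500 at 30% = $14,250.00
Next $212,000 at 24% = $50,880.00
Remaining $114,100 at 17% = $19,397.00
Fee: $53,437.50 + $14,250.00 + $50,880.00 + $19,397.00 = $137,964.50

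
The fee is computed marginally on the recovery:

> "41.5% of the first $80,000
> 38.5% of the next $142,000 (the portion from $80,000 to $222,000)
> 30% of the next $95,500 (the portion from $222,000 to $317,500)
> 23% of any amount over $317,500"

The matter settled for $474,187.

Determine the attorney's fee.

First $80,000 at 41.5% = $33,200.00
Next $142,000 at 38.5% = $54,670.00
Next $95,500 at 30% = $28,650.00
Remaining $156,687 at 23% = $36,038.01
Fee: $33,200.00 + $54,670.00 + $28,650.00 + $36,038.01 = $152,558.01

$152,558.01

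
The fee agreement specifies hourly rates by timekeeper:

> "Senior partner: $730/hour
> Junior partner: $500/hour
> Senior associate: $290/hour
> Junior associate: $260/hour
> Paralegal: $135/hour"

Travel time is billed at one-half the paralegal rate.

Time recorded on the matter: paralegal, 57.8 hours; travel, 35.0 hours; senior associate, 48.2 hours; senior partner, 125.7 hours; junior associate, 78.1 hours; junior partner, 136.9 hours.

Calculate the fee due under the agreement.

$204,660.50

Senior partner: 125.7 × $730 = $91,761.00
Junior partner: 136.9 × $500 = $68,450.00
Senior associate: 48.2 × $290 = $13,978.00
Junior associate: 78.1 × $260 = $20,306.00
Paralegal: 57.8 × $135 = $7,803.00
Subtotal: $91,761.00 + $68,450.00 + $13,978.00 + $20,306.00 + $7,803.00 = $202,298.00
Travel: 35.0 × ($135 ÷ 2) = 35.0 × $67.50 = $2,362.50
Total: $202,298.00 + $2,362.50 = $204,660.50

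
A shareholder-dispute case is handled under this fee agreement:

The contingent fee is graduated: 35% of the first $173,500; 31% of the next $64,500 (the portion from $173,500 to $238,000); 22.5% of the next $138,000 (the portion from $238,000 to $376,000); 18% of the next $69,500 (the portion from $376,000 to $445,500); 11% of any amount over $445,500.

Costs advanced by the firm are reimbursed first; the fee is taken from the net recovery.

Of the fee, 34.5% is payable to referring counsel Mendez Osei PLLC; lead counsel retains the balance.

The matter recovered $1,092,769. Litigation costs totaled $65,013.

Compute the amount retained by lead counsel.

$123,354.94

Fee base (net of costs): $1,092,769 − $65,013 = $1,027,756
First $173,500 at 35% = $60,725.00
Next $64,500 at 31% = $19,995.00
Next $138,000 at 22.5% = $31,050.00
Next $69,500 at 18% = $12,510.00
Remaining $582,256 at 11% = $64,048.16
Fee: $60,725.00 + $19,995.00 + $31,050.00 + $12,510.00 + $64,048.16 = $188,328.16
Referral share: 34.5% of $188,328.16 = $64,973.22; lead counsel retains $188,328.16 − $64,973.22 = $123,354.94.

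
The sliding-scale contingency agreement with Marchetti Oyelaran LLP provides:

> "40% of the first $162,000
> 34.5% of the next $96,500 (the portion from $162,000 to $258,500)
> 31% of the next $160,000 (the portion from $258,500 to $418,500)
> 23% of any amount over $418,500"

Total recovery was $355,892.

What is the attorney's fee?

$128,284.02

First $162,000 at 40% = $64,800.00
Next $96,500 at 34.5% = $33,292.50
Remaining $97,392 at 31% = $30,191.52
Fee: $64,800.00 + $33,292.50 + $30,191.52 = $128,284.02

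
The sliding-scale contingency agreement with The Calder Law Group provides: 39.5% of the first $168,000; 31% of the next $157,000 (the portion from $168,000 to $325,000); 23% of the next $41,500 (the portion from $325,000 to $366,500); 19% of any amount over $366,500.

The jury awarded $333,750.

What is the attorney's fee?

First $168,000 at 39.5% = $66,360.00
Next $157,000 at 31% = $48,670.00
Remaining $8,750 at 23% = $2,012.50
Fee: $66,360.00 + $48,670.00 + $2,012.50 = $117,042.50

$117,042.50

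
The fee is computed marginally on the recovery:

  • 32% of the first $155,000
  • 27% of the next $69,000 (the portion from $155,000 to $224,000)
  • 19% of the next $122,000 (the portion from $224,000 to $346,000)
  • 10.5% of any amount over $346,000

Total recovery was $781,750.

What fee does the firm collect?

First $155,000 at 32% = $49,600.00
Next $69,000 at 27% = $18,630.00
Next $122,000 at 19% = $23,180.00
Remaining $435,750 at 10.5% = $45,753.75
Fee: $49,600.00 + $18,630.00 + $23,180.00 + $45,753.75 = $137,163.75

$137,163.75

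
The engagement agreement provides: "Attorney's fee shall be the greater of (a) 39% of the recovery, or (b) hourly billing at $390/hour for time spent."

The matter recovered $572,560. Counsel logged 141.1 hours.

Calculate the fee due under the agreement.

(a) 39% of $572,560 = $223,298.40
(b) 141.1 × $390 = $55,029.00
The greater is (a): $223,298.40.

$223,298.40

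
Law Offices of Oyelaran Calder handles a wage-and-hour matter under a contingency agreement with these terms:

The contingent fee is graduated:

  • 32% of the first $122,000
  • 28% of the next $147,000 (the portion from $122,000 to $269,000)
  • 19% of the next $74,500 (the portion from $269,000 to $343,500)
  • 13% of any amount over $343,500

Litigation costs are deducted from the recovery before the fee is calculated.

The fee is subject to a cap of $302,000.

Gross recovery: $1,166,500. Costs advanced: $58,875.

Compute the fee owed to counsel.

Fee base (net of costs): $1,166,500 − $58,875 = $1,107,625
First $122,000 at 32% = $39,040.00
Next $147,000 at 28% = $41,160.00
Next $74,500 at 19% = $14,155.00
Remaining $764,125 at 13% = $99,336.25
Fee: $39,040.00 + $41,160.00 + $14,155.00 + $99,336.25 = $193,691.25
$193,691.25 is under the $302,000 cap.

$193,691.25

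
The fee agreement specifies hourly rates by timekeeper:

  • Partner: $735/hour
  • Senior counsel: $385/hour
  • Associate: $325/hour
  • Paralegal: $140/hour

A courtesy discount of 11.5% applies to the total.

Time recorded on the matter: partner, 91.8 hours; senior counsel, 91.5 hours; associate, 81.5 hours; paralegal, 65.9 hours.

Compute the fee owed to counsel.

Partner: 91.8 × $735 = $67,473.00
Senior counsel: 91.5 × $385 = $35,227.50
Associate: 81.5 × $325 = $26,487.50
Paralegal: 65.9 × $140 = $9,226.00
Subtotal: $138,414.00
Less 11.5% discount: −$15,917.61
Total: $138,414.00 − $15,917.61 = $122,496.39

$122,496.39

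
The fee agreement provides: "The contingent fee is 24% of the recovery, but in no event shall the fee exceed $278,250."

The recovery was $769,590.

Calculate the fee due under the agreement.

$184,701.60

24% of $769,590 = $184,701.60
That is under the $278,250 cap.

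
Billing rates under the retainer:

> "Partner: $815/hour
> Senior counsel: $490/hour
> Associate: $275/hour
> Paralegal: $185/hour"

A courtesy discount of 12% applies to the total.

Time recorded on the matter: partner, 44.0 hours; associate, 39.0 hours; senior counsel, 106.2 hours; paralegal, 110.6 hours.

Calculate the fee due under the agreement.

Partner: 44.0 × $815 = $35,860.00
Senior counsel: 106.2 × $490 = $52,038.00
Associate: 39.0 × $275 = $10,725.00
Paralegal: 110.6 × $185 = $20,461.00
Subtotal: $119,084.00
Less 12% discount: −$14,290.08
Total: $119,084.00 − $14,290.08 = $104,793.92

$104,793.92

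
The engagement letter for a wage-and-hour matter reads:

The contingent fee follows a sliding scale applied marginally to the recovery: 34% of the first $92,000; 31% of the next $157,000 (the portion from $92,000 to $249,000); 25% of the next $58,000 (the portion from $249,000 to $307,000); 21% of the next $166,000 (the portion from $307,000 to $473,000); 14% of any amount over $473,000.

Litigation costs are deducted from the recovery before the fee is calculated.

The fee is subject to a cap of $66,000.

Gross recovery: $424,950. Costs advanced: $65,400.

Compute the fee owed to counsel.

Fee base (net of costs): $424,950 − $65,400 = $359,550
First $92,000 at 34% = $31,280.00
Next $157,000 at 31% = $48,670.00
Next $58,000 at 25% = $14,500.00
Remaining $52,550 at 21% = $11,035.50
Fee: $31,280.00 + $48,670.00 + $14,500.00 + $11,035.50 = $105,485.50
$105,485.50 exceeds the $66,000 cap, so the fee is capped at $66,000.00.

$66,000.00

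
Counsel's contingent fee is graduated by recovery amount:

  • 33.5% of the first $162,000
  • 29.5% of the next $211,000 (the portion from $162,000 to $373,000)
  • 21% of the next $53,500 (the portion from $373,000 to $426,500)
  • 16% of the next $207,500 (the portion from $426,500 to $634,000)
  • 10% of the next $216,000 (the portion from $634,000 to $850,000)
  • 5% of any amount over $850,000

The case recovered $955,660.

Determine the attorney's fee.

$187,833.00

First $162,000 at 33.5% = $54,270.00
Next $211,000 at 29.5% = $62,245.00
Next $53,500 at 21% = $11,235.00
Next $207,500 at 16% = $33,200.00
Next $216,000 at 10% = $21,600.00
Remaining $105,660 at 5% = $5,283.00
Fee: $54,270.00 + $62,245.00 + $11,235.00 + $33,200.00 + $21,600.00 + $5,283.00 = $187,833.00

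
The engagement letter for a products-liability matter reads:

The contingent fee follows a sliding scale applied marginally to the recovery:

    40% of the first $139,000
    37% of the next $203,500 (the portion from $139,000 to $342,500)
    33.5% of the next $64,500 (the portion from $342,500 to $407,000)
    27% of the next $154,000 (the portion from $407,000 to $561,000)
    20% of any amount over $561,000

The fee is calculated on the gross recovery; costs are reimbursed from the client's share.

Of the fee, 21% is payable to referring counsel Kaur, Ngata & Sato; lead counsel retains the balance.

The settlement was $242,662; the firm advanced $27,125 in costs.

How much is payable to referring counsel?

Fee base is the gross recovery, $242,662; costs are reimbursed separately.
First $139,000 at 40% = $55,600.00
Remaining $103,662 at 37% = $38,354.94
Fee: $55,600.00 + $38,354.94 = $93,954.94
Referral share: 21% of $93,954.94 = $19,730.54; lead counsel retains $93,954.94 − $19,730.54 = $74,224.40.

$19,730.54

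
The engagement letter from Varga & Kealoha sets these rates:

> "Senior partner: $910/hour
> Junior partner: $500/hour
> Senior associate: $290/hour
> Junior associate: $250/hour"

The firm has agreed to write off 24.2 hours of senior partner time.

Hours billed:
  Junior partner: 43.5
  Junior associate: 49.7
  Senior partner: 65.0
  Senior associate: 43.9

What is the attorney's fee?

Senior partner: 65.0 × $910 = $59,150.00
Junior partner: 43.5 × $500 = $21,750.00
Senior associate: 43.9 × $290 = $12,731.00
Junior associate: 49.7 × $250 = $12,425.00
Subtotal: $106,056.00
Write-off: 24.2 × $910 = $22,022.00
Total: $106,056.00 − $22,022.00 = $84,034.00

$84,034.00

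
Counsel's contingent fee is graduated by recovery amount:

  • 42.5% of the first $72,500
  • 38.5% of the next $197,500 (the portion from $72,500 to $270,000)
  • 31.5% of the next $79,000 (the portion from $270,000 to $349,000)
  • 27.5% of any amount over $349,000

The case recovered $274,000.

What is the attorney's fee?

$108,110.00

First $72,500 at 42.5% = $30,812.50
Next $197,500 at 38.5% = $76,037.50
Remaining $4,000 at 31.5% = $1,260.00
Fee: $30,812.50 + $76,037.50 + $1,260.00 = $108,110.00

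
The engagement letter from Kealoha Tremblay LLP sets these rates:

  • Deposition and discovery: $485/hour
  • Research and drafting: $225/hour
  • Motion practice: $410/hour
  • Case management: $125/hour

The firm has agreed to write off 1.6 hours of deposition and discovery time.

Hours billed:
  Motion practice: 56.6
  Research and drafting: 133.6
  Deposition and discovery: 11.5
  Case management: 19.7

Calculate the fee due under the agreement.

Deposition and discovery: 11.5 × $485 = $5,577.50
Research and drafting: 133.6 × $225 = $30,060.00
Motion practice: 56.6 × $410 = $23,206.00
Case management: 19.7 × $125 = $2,462.50
Subtotal: $61,306.00
Write-off: 1.6 × $485 = $776.00
Total: $61,306.00 − $776.00 = $60,530.00

$60,530.00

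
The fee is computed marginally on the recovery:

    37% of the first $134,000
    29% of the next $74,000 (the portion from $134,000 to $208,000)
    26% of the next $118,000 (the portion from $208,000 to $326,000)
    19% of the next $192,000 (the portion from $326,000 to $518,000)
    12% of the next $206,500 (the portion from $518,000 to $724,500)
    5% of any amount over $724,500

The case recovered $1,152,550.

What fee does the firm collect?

First $134,000 at 37% = $49,580.00
Next $74,000 at 29% = $21,460.00
Next $118,000 at 26% = $30,680.00
Next $192,000 at 19% = $36,480.00
Next $206,500 at 12% = $24,780.00
Remaining $428,050 at 5% = $21,402.50
Fee: $49,580.00 + $21,460.00 + $30,680.00 + $36,480.00 + $24,780.00 + $21,402.50 = $184,382.50

$184,382.50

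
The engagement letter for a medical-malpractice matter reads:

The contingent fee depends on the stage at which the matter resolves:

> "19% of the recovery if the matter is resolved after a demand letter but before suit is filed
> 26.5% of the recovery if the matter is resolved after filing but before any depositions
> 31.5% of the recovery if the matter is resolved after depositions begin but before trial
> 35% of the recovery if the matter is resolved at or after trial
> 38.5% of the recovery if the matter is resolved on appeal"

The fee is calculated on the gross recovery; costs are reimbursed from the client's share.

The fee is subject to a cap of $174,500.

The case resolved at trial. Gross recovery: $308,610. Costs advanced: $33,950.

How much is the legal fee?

Fee base is the gross recovery, $308,610; costs are reimbursed separately.
The matter resolved at trial, so the 35% rate applies.
$308,610 × 35% = $108,013.50
$108,013.50 is under the $174,500 cap.

$108,013.50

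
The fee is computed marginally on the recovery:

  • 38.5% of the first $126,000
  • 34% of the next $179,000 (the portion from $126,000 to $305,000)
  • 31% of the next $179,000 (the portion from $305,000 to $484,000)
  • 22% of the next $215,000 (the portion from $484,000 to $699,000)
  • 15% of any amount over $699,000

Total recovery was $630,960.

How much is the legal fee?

First $126,000 at 38.5% = $48,510.00
Next $179,000 at 34% = $60,860.00
Next $179,000 at 31% = $55,490.00
Remaining $146,960 at 22% = $32,331.20
Fee: $48,510.00 + $60,860.00 + $55,490.00 + $32,331.20 = $197,191.20

$197,191.20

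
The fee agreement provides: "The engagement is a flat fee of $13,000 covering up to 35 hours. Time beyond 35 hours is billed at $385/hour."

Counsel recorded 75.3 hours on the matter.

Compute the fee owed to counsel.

$28,515.50

Flat fee: $13,000.00
Excess hours: 75.3 − 35 = 40.3
Overrun: 40.3 × $385 = $15,515.50
Total: $13,000.00 + $15,515.50 = $28,515.50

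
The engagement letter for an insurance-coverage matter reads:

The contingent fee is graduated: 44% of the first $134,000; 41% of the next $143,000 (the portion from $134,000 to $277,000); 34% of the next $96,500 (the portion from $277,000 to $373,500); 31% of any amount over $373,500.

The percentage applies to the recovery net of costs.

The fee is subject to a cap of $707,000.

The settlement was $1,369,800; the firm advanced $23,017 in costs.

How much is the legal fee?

Fee base (net of costs): $1,369,800 − $23,017 = $1,346,783
First $134,000 at 44% = $58,960.00
Next $143,000 at 41% = $58,630.00
Next $96,500 at 34% = $32,810.00
Remaining $973,283 at 31% = $301,717.73
Fee: $58,960.00 + $58,630.00 + $32,810.00 + $301,717.73 = $452,117.73
$452,117.73 is under the $707,000 cap.

$452,117.73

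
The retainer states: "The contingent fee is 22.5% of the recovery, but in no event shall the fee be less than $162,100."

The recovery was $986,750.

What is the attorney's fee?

22.5% of $986,750 = $222,018.75
That exceeds the $162,100 minimum.

$222,018.75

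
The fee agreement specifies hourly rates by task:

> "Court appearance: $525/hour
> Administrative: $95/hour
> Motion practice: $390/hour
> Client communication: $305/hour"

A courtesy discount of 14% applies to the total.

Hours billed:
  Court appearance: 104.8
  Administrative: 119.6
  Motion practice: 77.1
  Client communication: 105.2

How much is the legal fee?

$110,541.82

Court appearance: 104.8 × $525 = $55,020.00
Administrative: 119.6 × $95 = $11,362.00
Motion practice: 77.1 × $390 = $30,069.00
Client communication: 105.2 × $305 = $32,086.00
Subtotal: $128,537.00
Less 14% discount: −$17,995.18
Total: $128,537.00 − $17,995.18 = $110,541.82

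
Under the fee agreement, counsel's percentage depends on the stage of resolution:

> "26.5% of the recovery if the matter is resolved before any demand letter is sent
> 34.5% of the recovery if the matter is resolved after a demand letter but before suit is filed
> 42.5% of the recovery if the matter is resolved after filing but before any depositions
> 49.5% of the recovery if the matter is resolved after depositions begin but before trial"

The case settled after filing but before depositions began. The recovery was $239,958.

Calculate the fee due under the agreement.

The matter settled after filing but before depositions began, so the 42.5% rate applies.
$239,958 × 42.5% = $101,982.15

$101,982.15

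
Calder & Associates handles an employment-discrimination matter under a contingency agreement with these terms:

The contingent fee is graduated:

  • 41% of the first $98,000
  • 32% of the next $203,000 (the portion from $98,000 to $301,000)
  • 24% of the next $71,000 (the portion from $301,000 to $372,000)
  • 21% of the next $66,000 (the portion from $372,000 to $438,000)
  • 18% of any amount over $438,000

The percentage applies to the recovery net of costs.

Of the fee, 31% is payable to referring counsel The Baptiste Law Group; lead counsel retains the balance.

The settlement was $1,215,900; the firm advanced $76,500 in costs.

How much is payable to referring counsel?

$81,310.52

Fee base (net of costs): $1,215,900 − $76,500 = $1,139,400
First $98,000 at 41% = $40,180.00
Next $203,000 at 32% = $64,960.00
Next $71,000 at 24% = $17,040.00
Next $66,000 at 21% = $13,860.00
Remaining $701,400 at 18% = $126,252.00
Fee: $40,180.00 + $64,960.00 + $17,040.00 + $13,860.00 + $126,252.00 = $262,292.00
Referral share: 31% of $262,292.00 = $81,310.52; lead counsel retains $262,292.00 − $81,310.52 = $180,981.48.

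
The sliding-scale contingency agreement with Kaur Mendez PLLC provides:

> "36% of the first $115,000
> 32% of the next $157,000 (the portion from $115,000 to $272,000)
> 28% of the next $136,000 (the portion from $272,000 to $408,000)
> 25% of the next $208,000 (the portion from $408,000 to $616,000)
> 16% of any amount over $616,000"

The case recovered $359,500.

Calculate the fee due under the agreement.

First $115,000 at 36% = $41,400.00
Next $157,000 at 32% = $50,240.00
Remaining $87,500 at 28% = $24,500.00
Fee: $41,400.00 + $50,240.00 + $24,500.00 = $116,140.00

$116,140.00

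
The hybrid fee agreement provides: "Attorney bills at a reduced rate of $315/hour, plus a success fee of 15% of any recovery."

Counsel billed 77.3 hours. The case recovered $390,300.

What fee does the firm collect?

$82,894.50

Hourly: 77.3 × $315 = $24,349.50
Success fee: 15% of $390,300 = $58,545.00
Total: $24,349.50 + $58,545.00 = $82,894.50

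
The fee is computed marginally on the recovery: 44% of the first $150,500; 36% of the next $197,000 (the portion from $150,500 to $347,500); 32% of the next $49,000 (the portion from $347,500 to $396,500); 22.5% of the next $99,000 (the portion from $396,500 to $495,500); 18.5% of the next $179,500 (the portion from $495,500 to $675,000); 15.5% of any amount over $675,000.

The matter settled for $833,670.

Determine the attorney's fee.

$232,896.35

First $150,500 at 44% = $66,220.00
Next $197,000 at 36% = $70,920.00
Next $49,000 at 32% = $15,680.00
Next $99,000 at 22.5% = $22,275.00
Next $179,500 at 18.5% = $33,207.50
Remaining $158,670 at 15.5% = $24,593.85
Fee: $66,220.00 + $70,920.00 + $15,680.00 + $22,275.00 + $33,207.50 + $24,593.85 = $232,896.35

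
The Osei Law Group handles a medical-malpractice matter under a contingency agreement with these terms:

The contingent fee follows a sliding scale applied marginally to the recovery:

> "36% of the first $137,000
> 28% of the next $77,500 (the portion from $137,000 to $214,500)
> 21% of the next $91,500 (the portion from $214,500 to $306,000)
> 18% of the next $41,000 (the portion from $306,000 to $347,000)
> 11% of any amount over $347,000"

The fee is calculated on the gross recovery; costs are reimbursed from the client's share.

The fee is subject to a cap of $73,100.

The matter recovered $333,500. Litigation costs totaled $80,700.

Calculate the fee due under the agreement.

Fee base is the gross recovery, $333,500; costs are reimbursed separately.
First $137,000 at 36% = $49,320.00
Next $77,500 at 28% = $21,700.00
Next $91,500 at 21% = $19,215.00
Remaining $27,500 at 18% = $4,950.00
Fee: $49,320.00 + $21,700.00 + $19,215.00 + $4,950.00 = $95,185.00
$95,185.00 exceeds the $73,100 cap, so the fee is capped at $73,100.00.

$73,100.00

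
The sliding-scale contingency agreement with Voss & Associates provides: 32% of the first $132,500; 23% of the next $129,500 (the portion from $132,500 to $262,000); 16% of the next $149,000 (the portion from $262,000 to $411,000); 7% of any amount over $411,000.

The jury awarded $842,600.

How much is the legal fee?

$126,237.00

First $132,500 at 32% = $42,400.00
Next $129,500 at 23% = $29,785.00
Next $149,000 at 16% = $23,840.00
Remaining $431,600 at 7% = $30,212.00
Fee: $42,400.00 + $29,785.00 + $23,840.00 + $30,212.00 = $126,237.00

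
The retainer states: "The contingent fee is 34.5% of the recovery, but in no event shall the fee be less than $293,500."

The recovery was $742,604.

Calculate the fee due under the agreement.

34.5% of $742,604 = $256,198.38
That is below the $293,500 minimum, so the minimum applies.

$293,500.00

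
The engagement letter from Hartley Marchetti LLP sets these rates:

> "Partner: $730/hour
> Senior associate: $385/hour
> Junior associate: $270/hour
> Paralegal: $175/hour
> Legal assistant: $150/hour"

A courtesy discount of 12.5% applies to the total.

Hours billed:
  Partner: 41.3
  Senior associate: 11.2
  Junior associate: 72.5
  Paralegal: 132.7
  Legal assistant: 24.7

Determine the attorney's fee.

$70,843.06

Partner: 41.3 × $730 = $30,149.00
Senior associate: 11.2 × $385 = $4,312.00
Junior associate: 72.5 × $270 = $19,575.00
Paralegal: 132.7 × $175 = $23,222.50
Legal assistant: 24.7 × $150 = $3,705.00
Subtotal: $80,963.50
Less 12.5% discount: −$10,120.44
Total: $80,963.50 − $10,120.44 = $70,843.06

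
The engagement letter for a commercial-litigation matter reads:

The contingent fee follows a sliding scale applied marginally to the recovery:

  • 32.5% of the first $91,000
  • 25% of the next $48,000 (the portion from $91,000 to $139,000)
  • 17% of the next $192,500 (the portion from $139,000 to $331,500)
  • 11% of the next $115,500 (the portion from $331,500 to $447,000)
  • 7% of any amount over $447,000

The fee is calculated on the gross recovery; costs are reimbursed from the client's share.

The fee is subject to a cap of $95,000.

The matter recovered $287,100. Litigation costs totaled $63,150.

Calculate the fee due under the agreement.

Fee base is the gross recovery, $287,100; costs are reimbursed separately.
First $91,000 at 32.5% = $29,575.00
Next $48,000 at 25% = $12,000.00
Remaining $148,100 at 17% = $25,177.00
Fee: $29,575.00 + $12,000.00 + $25,177.00 = $66,752.00
$66,752.00 is under the $95,000 cap.

$66,752.00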